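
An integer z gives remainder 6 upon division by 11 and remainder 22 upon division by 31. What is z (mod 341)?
M = 11 × 31 = 341. M₁ = 31, y₁ ≡ 5 (mod 11). M₂ = 11, y₂ ≡ 17 (mod 31). z = 6×31×5 + 22×11×17 ≡ 270 (mod 341)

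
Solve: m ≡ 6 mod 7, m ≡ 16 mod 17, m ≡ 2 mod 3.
M = 7 × 17 × 3 = 357. M₁ = 51, y₁ ≡ 4 mod 7. M₂ = 21, y₂ ≡ 13 mod 17. M₃ = 119, y₃ ≡ 2 mod 3. m = 6×51×4 + 16×21×13 + 2×119×2 ≡ 356 mod 357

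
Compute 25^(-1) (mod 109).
Since 109 is prime, by Fermat 25^(-1) ≡ 25^{107} ≡ 48 (mod 109). Verify: 25 × 48 = 1200 ≡ 1 (mod 109)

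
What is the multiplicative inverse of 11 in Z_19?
Since 19 is prime, by Fermat 11^(-1) ≡ 11^{17} ≡ 7 mod 19. Verify: 11 × 7 = 77 ≡ 1 mod 19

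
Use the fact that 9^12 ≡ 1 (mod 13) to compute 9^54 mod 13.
By Fermat: 9^{12} ≡ 1 (mod 13). 54 = 4×12 + 6. So 9^{54} ≡ 9^{6} ≡ 1 (mod 13)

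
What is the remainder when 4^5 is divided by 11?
By repeated squaring (mod 11): 4^{1}≡4, 4^{2}≡5, 4^{4}≡3. Then 4^{5} = 4^{4+1} ≡ 3 × 4 ≡ 1 (mod 11)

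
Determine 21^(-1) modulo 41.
Since 41 is prime, by Fermat 21^(-1) ≡ 21^{39} ≡ 2 mod 41. Verify: 21 × 2 = 42 ≡ 1 mod 41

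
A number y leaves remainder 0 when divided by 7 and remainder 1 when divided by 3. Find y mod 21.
M = 7 × 3 = 21. M₁ = 3, y₁ ≡ 5 mod 7. M₂ = 7, y₂ ≡ 1 mod 3. y = 0×3×5 + 1×7×1 ≡ 7 mod 21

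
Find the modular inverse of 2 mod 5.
Since 5 is prime, by Fermat 2^(-1) ≡ 2^{3} ≡ 3 (mod 5). Verify: 2 × 3 = 6 ≡ 1 (mod 5)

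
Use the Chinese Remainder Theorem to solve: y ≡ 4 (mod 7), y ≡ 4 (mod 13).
M = 7 × 13 = 91. M₁ = 13, y₁ ≡ 6 (mod 7). M₂ = 7, y₂ ≡ 2 (mod 13). y = 4×13×6 + 4×7×2 ≡ 4 (mod 91)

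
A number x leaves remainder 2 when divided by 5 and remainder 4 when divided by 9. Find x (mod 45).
M = 5 × 9 = 45. M₁ = 9, y₁ ≡ 4 (mod 5). M₂ = 5, y₂ ≡ 2 (mod 9). x = 2×9×4 + 4×5×2 ≡ 22 (mod 45)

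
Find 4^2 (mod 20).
4^{2} = 16 ≡ 16 (mod 20)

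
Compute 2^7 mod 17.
By repeated squaring (mod 17): 2^{1}≡2, 2^{2}≡4, 2^{4}≡16. Then 2^{7} = 2^{4+2+1} ≡ 16 × 4 × 2 ≡ 9 (mod 17)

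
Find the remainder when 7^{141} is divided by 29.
By Fermat: 7^{28} ≡ 1 mod 29. 141 = 5×28 + 1. So 7^{141} ≡ 7^{1} ≡ 7 mod 29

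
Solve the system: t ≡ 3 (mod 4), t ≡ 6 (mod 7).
M = 4 × 7 = 28. M₁ = 7, y₁ ≡ 3 (mod 4). M₂ = 4, y₂ ≡ 2 (mod 7). t = 3×7×3 + 6×4×2 ≡ 27 (mod 28)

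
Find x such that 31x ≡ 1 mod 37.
Since 37 is prime, by Fermat 31^(-1) ≡ 31^{35} ≡ 6 mod 37. Verify: 31 × 6 = 186 ≡ 1 mod 37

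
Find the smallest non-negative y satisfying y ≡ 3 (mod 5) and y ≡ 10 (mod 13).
M = 5 × 13 = 65. M₁ = 13, y₁ ≡ 2 (mod 5). M₂ = 5, y₂ ≡ 8 (mod 13). y = 3×13×2 + 10×5×8 ≡ 23 (mod 65)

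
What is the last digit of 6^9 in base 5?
Using Fermat: 6^{4} ≡ 1 mod 5. 9 ≡ 1 mod 4. So 6^{9} ≡ 6^{1} ≡ 1 mod 5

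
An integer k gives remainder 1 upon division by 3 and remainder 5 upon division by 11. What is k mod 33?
M = 3 × 11 = 33. M₁ = 11, y₁ ≡ 2 mod 3. M₂ = 3, y₂ ≡ 4 mod 11. k = 1×11×2 + 5×3×4 ≡ 16 mod 33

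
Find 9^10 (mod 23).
By repeated squaring (mod 23): 9^{1}≡9, 9^{2}≡12, 9^{4}≡6, 9^{8}≡13. Then 9^{10} = 9^{8+2} ≡ 13 × 12 ≡ 18 (mod 23)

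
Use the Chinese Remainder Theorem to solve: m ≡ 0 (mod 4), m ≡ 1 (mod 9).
M = 4 × 9 = 36. M₁ = 9, y₁ ≡ 1 (mod 4). M₂ = 4, y₂ ≡ 7 (mod 9). m = 0×9×1 + 1×4×7 ≡ 28 (mod 36)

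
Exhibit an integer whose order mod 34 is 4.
13 has order 4 mod 34 since 13^{4} ≡ 1 (mod 34) and no smaller power works.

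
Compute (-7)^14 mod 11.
Using Fermat: (-7)^{10} ≡ 1 mod 11. 14 ≡ 4 mod 10. So (-7)^{14} ≡ (-7)^{4} ≡ 3 mod 11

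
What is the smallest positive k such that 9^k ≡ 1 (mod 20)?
Powers of 9 mod 20: 9^1≡9, 9^2≡1. So the order of 9 is 2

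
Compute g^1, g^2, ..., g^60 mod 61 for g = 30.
30^1, 30^2, ..., 30^{60} mod 61: [30, 46, 38, 42, 40, 41, 10, 56, 33, 14, 54, 34, 44, 39, 11, 25, 18, 52, 35, 13, 24, 49, 6, 58, 32, 45, 8, 57, 2, 60, 31, 15, 23, 19, 21, 20, 51, 5, 28, 47, 7, 27, 17, 22, 50, 36, 43, 9, 26, 48, 37, 12, 55, 3, 29, 16, 53, 4, 59, 1]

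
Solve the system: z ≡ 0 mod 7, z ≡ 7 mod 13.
M = 7 × 13 = 91. M₁ = 13, y₁ ≡ 6 mod 7. M₂ = 7, y₂ ≡ 2 mod 13. z = 0×13×6 + 7×7×2 ≡ 7 mod 91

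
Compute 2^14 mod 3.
Using Fermat: 2^{2} ≡ 1 mod 3. 14 ≡ 0 mod 2. So 2^{14} ≡ 2^{0} ≡ 1 mod 3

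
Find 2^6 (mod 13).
By repeated squaring (mod 13): 2^{1}≡2, 2^{2}≡4, 2^{4}≡3. Then 2^{6} = 2^{4+2} ≡ 3 × 4 ≡ 12 (mod 13)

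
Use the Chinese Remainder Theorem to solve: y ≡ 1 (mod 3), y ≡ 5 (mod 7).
M = 3 × 7 = 21. M₁ = 7, y₁ ≡ 1 (mod 3). M₂ = 3, y₂ ≡ 5 (mod 7). y = 1×7×1 + 5×3×5 ≡ 19 (mod 21)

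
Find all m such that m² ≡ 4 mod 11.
The square roots of 4 mod 11 are 9 and 2. Verify: 9² = 81 ≡ 4 mod 11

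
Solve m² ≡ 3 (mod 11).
The square roots of 3 mod 11 are 5 and 6. Verify: 5² = 25 ≡ 3 (mod 11)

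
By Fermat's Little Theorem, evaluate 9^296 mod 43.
By Fermat: 9^{42} ≡ 1 (mod 43). 296 ≡ 2 (mod 42). So 9^{296} ≡ 9^{2} ≡ 38 (mod 43)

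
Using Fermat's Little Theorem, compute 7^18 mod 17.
By Fermat: 7^{16} ≡ 1 (mod 17). So 7^{18} = 7^{16} · 7^{2} ≡ 7^{2} ≡ 15 (mod 17)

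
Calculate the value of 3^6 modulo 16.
By repeated squaring mod 16: 3^{1}≡3, 3^{2}≡9, 3^{4}≡1. Then 3^{6} = 3^{4+2} ≡ 1 × 9 ≡ 9 mod 16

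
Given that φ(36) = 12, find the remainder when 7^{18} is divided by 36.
By Euler: 7^{12} ≡ 1 (mod 36) since gcd(7, 36) = 1. 18 = 1×12 + 6. So 7^{18} ≡ 7^{6} ≡ 1 (mod 36)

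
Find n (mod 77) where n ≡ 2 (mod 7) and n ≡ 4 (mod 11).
M = 7 × 11 = 77. M₁ = 11, y₁ ≡ 2 (mod 7). M₂ = 7, y₂ ≡ 8 (mod 11). n = 2×11×2 + 4×7×8 ≡ 37 (mod 77)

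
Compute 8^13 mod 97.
By repeated squaring mod 97: 8^{1}≡8, 8^{2}≡64, 8^{4}≡22, 8^{8}≡96. Then 8^{13} = 8^{8+4+1} ≡ 96 × 22 × 8 ≡ 18 mod 97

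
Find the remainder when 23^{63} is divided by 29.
By Fermat: 23^{28} ≡ 1 mod 29. 63 = 2×28 + 7. So 23^{63} ≡ 23^{7} ≡ 1 mod 29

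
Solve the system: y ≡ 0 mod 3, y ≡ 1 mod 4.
M = 3 × 4 = 12. M₁ = 4, y₁ ≡ 1 mod 3. M₂ = 3, y₂ ≡ 3 mod 4. y = 0×4×1 + 1×3×3 ≡ 9 mod 12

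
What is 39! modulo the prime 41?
(40)! = (39)! × (40) ≡ -1 mod 41. So (39)! ≡ -1 × (40)^(-1) ≡ (-1)×(-1) = 1 mod 41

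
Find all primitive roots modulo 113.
There are φ(112) = 48 primitive roots mod 113: {3, 5, 6, 10, 12, 17, 19, 20, 21, 23, 24, 27, 29, 33, 34, 37, 38, 39, 43, 45, 46, 47, 54, 55, 58, 59, 66, 67, 68, 70, 74, 75, 76, 79, 80, 84, 86, 89, 90, 92, 93, 94, 96, 101, 103, 107, 108, 110}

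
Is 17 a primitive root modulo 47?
17^{23} ≡ 1 mod 47 and 23 < 46, so ord_47(17) = 23 ≠ 46 and 17 is not a primitive root.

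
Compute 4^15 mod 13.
Using Fermat: 4^{12} ≡ 1 (mod 13). 15 ≡ 3 (mod 12). So 4^{15} ≡ 4^{3} ≡ 12 (mod 13)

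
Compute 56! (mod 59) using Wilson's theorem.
(58)! = (56)! × (57) × (58) ≡ -1 (mod 59). So (56)! ≡ -1 × [(58)(57)]^(-1) ≡ 29 (mod 59)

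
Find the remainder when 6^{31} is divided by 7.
By Fermat: 6^{6} ≡ 1 mod 7. 31 = 5×6 + 1. So 6^{31} ≡ 6^{1} ≡ 6 mod 7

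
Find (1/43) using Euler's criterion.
(1/43) = 1^{21} mod 43 = 1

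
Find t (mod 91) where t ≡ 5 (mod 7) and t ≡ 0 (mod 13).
M = 7 × 13 = 91. M₁ = 13, y₁ ≡ 6 (mod 7). M₂ = 7, y₂ ≡ 2 (mod 13). t = 5×13×6 + 0×7×2 ≡ 26 (mod 91)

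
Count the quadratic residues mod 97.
The squaring map on Z_97* is 2-to-1, so there are (96)/2 = 48 QRs.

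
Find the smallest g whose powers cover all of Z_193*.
g = 5. For each prime q|192: 5^{96}≡192, 5^{64}≡84, none ≡ 1, so ord_193(5) = 192 and 5 is a primitive root.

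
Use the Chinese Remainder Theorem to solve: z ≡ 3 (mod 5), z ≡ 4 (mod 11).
M = 5 × 11 = 55. M₁ = 11, y₁ ≡ 1 (mod 5). M₂ = 5, y₂ ≡ 9 (mod 11). z = 3×11×1 + 4×5×9 ≡ 48 (mod 55)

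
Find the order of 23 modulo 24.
Powers of 23 mod 24: 23^1≡23, 23^2≡1. Order = 2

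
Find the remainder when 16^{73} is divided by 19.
By Fermat: 16^{18} ≡ 1 (mod 19). 73 = 4×18 + 1. So 16^{73} ≡ 16^{1} ≡ 16 (mod 19)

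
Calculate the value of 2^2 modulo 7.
2^{2} = 4 ≡ 4 mod 7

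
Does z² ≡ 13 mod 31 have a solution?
By Euler's criterion: 13^{15} ≡ 30 mod 31. Since this equals -1 (≡ 30), 13 is not a QR.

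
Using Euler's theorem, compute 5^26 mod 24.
By Euler: 5^{8} ≡ 1 mod 24 since gcd(5, 24) = 1. 26 = 3×8 + 2. So 5^{26} ≡ 5^{2} ≡ 1 mod 24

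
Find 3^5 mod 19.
By repeated squaring mod 19: 3^{1}≡3, 3^{2}≡9, 3^{4}≡5. Then 3^{5} = 3^{4+1} ≡ 5 × 3 ≡ 15 mod 19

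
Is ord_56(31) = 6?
Powers of 31 mod 56: 31^1≡31, 31^2≡9, 31^3≡55, 31^4≡25, 31^5≡47, 31^6≡1. First k with 31^k≡1 is k=6. Yes, ord_56(31) = 6.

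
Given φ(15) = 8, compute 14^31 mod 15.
By Euler: 14^{8} ≡ 1 mod 15 since gcd(14, 15) = 1. 31 = 3×8 + 7. So 14^{31} ≡ 14^{7} ≡ 14 mod 15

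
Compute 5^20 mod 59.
By repeated squaring mod 59: 5^{1}≡5, 5^{2}≡25, 5^{4}≡35, 5^{8}≡45, 5^{16}≡19. Then 5^{20} = 5^{16+4} ≡ 19 × 35 ≡ 16 mod 59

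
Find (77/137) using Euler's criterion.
(77/137) = 77^{68} mod 137 = 1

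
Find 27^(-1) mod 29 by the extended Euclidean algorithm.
Extended GCD: 27(14) + 29(-13) = 1. So 27^(-1) ≡ 14 mod 29. Verify: 27 × 14 = 378 ≡ 1 mod 29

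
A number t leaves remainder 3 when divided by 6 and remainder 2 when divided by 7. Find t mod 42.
M = 6 × 7 = 42. M₁ = 7, y₁ ≡ 1 mod 6. M₂ = 6, y₂ ≡ 6 mod 7. t = 3×7×1 + 2×6×6 ≡ 9 mod 42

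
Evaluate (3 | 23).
(3/23) = 3^{11} mod 23 = 1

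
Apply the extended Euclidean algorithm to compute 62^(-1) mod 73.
Extended GCD: 62(-20) + 73(17) = 1. So 62^(-1) ≡ -20 ≡ 53 (mod 73). Verify: 62 × 53 = 3286 ≡ 1 (mod 73)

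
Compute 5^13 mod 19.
By repeated squaring mod 19: 5^{1}≡5, 5^{2}≡6, 5^{4}≡17, 5^{8}≡4. Then 5^{13} = 5^{8+4+1} ≡ 4 × 17 × 5 ≡ 17 mod 19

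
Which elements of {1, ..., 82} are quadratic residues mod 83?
Quadratic residues modulo 83: {1, 3, 4, 7, 9, 10, 11, 12, 16, 17, 21, 23, 25, 26, 27, 28, 29, 30, 31, 33, 36, 37, 38, 40, 41, 44, 48, 49, 51, 59, 61, 63, 64, 65, 68, 69, 70, 75, 77, 78, 81}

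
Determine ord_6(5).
Powers of 5 mod 6: 5^1≡5, 5^2≡1. So the order of 5 is 2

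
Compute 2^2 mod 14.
2^{2} = 4 ≡ 4 mod 14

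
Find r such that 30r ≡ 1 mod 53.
Since 53 is prime, by Fermat 30^(-1) ≡ 30^{51} ≡ 23 mod 53. Verify: 30 × 23 = 690 ≡ 1 mod 53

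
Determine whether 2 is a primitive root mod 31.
2^{5} ≡ 1 mod 31 and 5 < 30, so ord_31(2) = 5 ≠ 30 and 2 is not a primitive root.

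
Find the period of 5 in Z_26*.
Powers of 5 mod 26: 5^1≡5, 5^2≡25, 5^3≡21, 5^4≡1. ord_26(5) = 4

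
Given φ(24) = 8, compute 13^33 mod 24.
By Euler: 13^{8} ≡ 1 mod 24 since gcd(13, 24) = 1. 33 = 4×8 + 1. So 13^{33} ≡ 13^{1} ≡ 13 mod 24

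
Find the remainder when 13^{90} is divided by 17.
By Fermat: 13^{16} ≡ 1 (mod 17). 90 = 5×16 + 10. So 13^{90} ≡ 13^{10} ≡ 16 (mod 17)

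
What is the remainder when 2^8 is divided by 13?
By repeated squaring (mod 13): 2^{1}≡2, 2^{2}≡4, 2^{4}≡3, 2^{8}≡9. So 2^{8} ≡ 9 (mod 13)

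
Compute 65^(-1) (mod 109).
Since 109 is prime, by Fermat 65^(-1) ≡ 65^{107} ≡ 52 (mod 109). Verify: 65 × 52 = 3380 ≡ 1 (mod 109)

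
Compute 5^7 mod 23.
By repeated squaring mod 23: 5^{1}≡5, 5^{2}≡2, 5^{4}≡4. Then 5^{7} = 5^{4+2+1} ≡ 4 × 2 × 5 ≡ 17 mod 23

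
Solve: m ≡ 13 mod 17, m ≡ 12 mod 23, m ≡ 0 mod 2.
M = 17 × 23 × 2 = 782. M₁ = 46, y₁ ≡ 10 mod 17. M₂ = 34, y₂ ≡ 21 mod 23. M₃ = 391, y₃ ≡ 1 mod 2. m = 13×46×10 + 12×34×21 + 0×391×1 ≡ 472 mod 782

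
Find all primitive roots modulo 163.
There are φ(162) = 54 primitive roots mod 163: {2, 3, 7, 11, 12, 18, 19, 20, 29, 32, 42, 44, 45, 50, 52, 63, 66, 67, 68, 70, 72, 73, 75, 76, 79, 80, 82, 89, 92, 94, 101, 103, 106, 107, 108, 109, 112, 114, 116, 117, 120, 122, 124, 128, 129, 130, 137, 139, 147, 148, 149, 153, 154, 159}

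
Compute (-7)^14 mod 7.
By repeated squaring (mod 7): (-7)^{1}≡0, (-7)^{2}≡0, (-7)^{4}≡0, (-7)^{8}≡0. Then (-7)^{14} = (-7)^{8+4+2} ≡ 0 × 0 × 0 ≡ 0 (mod 7)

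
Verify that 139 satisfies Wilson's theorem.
(138)! mod 139 = 138. Since this equals -1 (mod 139), Wilson confirms 139 is prime.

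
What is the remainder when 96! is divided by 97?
By Wilson's theorem, (96)! ≡ -1 ≡ 96 mod 97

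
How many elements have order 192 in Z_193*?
There are φ(193-1) = φ(192) = 64 primitive roots modulo 193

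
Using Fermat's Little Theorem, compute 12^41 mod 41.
By Fermat: 12^{40} ≡ 1 mod 41. So 12^{41} = 12^{40} · 12^{1} ≡ 12^{1} ≡ 12 mod 41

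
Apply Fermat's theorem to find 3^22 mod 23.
By Fermat's Little Theorem, 3^{22} ≡ 1 mod 23 since 23 is prime and gcd(3, 23) = 1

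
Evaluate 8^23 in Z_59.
By repeated squaring (mod 59): 8^{1}≡8, 8^{2}≡5, 8^{4}≡25, 8^{8}≡35, 8^{16}≡45. Then 8^{23} = 8^{16+4+2+1} ≡ 45 × 25 × 5 × 8 ≡ 42 (mod 59)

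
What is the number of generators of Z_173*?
Number of primitive roots mod 173 = φ(p-1) = φ(172) = 84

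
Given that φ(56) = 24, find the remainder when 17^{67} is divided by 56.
By Euler: 17^{24} ≡ 1 mod 56 since gcd(17, 56) = 1. 67 = 2×24 + 19. So 17^{67} ≡ 17^{19} ≡ 17 mod 56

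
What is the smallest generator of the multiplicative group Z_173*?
g = 2. For each prime q|172: 2^{86}≡172, 2^{4}≡16, none ≡ 1, so ord_173(2) = 172 and 2 is a primitive root.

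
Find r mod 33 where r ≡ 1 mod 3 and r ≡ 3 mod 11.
M = 3 × 11 = 33. M₁ = 11, y₁ ≡ 2 mod 3. M₂ = 3, y₂ ≡ 4 mod 11. r = 1×11×2 + 3×3×4 ≡ 25 mod 33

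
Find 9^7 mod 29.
By repeated squaring mod 29: 9^{1}≡9, 9^{2}≡23, 9^{4}≡7. Then 9^{7} = 9^{4+2+1} ≡ 7 × 23 × 9 ≡ 28 mod 29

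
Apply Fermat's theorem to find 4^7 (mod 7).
By Fermat: 4^{6} ≡ 1 (mod 7). So 4^{7} = 4^{6} · 4^{1} ≡ 4^{1} ≡ 4 (mod 7)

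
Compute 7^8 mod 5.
Using Fermat: 7^{4} ≡ 1 mod 5. 8 ≡ 0 mod 4. So 7^{8} ≡ 7^{0} ≡ 1 mod 5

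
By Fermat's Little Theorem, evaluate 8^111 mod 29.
By Fermat: 8^{28} ≡ 1 (mod 29). 111 = 3×28 + 27. So 8^{111} ≡ 8^{27} ≡ 11 (mod 29)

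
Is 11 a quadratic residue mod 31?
By Euler's criterion: 11^{15} ≡ 30 (mod 31). Since this equals -1 (≡ 30), 11 is not a QR.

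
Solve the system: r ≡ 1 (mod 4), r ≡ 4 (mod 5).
M = 4 × 5 = 20. M₁ = 5, y₁ ≡ 1 (mod 4). M₂ = 4, y₂ ≡ 4 (mod 5). r = 1×5×1 + 4×4×4 ≡ 9 (mod 20)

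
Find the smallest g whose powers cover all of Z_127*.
g = 3. Powers: [3, 9, 27, 81, 116, 94, ...] generates all 126 non-zero residues.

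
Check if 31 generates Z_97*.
31^{48} ≡ 1 (mod 97) and 48 < 96, so ord_97(31) = 48 ≠ 96 and 31 is not a primitive root.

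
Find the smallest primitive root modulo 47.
g = 5. Powers: [5, 25, 31, 14, 23, 21, 11, 8, 40, ...] generates all 46 non-zero residues.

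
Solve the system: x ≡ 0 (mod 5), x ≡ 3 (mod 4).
M = 5 × 4 = 20. M₁ = 4, y₁ ≡ 4 (mod 5). M₂ = 5, y₂ ≡ 1 (mod 4). x = 0×4×4 + 3×5×1 ≡ 15 (mod 20)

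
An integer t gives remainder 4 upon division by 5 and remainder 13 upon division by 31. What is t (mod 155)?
M = 5 × 31 = 155. M₁ = 31, y₁ ≡ 1 (mod 5). M₂ = 5, y₂ ≡ 25 (mod 31). t = 4×31×1 + 13×5×25 ≡ 44 (mod 155)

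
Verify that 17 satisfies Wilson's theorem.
(16)! mod 17 = 16. Since this equals -1 (mod 17), Wilson confirms 17 is prime.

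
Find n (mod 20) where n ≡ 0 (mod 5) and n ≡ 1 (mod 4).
M = 5 × 4 = 20. M₁ = 4, y₁ ≡ 4 (mod 5). M₂ = 5, y₂ ≡ 1 (mod 4). n = 0×4×4 + 1×5×1 ≡ 5 (mod 20)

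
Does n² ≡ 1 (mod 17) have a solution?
By Euler's criterion: 1^{8} ≡ 1 (mod 17). Since this equals 1, 1 is a QR.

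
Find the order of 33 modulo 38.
Powers of 33 mod 38: 33^1≡33, 33^2≡25, 33^3≡27, 33^4≡17, 33^5≡29, 33^6≡7, 33^7≡3, 33^8≡23, 33^9≡37, 33^10≡5, 33^11≡13, 33^12≡11, 33^13≡21, 33^14≡9, 33^15≡31, 33^16≡35, 33^17≡15, 33^18≡1. So the order of 33 is 18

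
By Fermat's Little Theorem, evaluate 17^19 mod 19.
By Fermat: 17^{18} ≡ 1 (mod 19). So 17^{19} = 17^{18} · 17^{1} ≡ 17^{1} ≡ 17 (mod 19)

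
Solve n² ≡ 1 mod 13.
The square roots of 1 mod 13 are 1 and 12. Verify: 1² = 1 ≡ 1 mod 13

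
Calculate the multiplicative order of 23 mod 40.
Powers of 23 mod 40: 23^1≡23, 23^2≡9, 23^3≡7, 23^4≡1. Order = 4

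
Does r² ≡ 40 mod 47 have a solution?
By Euler's criterion: 40^{23} ≡ 46 mod 47. Since this equals -1 (≡ 46), 40 is not a QR.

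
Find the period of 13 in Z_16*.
Powers of 13 mod 16: 13^1≡13, 13^2≡9, 13^3≡5, 13^4≡1. Order = 4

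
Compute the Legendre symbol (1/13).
(1/13) = 1^{6} mod 13 = 1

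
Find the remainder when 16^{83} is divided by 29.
By Fermat: 16^{28} ≡ 1 (mod 29). 83 = 2×28 + 27. So 16^{83} ≡ 16^{27} ≡ 20 (mod 29)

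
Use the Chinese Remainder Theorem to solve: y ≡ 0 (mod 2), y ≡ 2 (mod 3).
M = 2 × 3 = 6. M₁ = 3, y₁ ≡ 1 (mod 2). M₂ = 2, y₂ ≡ 2 (mod 3). y = 0×3×1 + 2×2×2 ≡ 2 (mod 6)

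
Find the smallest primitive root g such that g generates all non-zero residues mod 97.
g = 5. For each prime q|96: 5^{48}≡96, 5^{32}≡35, none ≡ 1, so ord_97(5) = 96 and 5 is a primitive root.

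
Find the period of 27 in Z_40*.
Powers of 27 mod 40: 27^1≡27, 27^2≡9, 27^3≡3, 27^4≡1. Order = 4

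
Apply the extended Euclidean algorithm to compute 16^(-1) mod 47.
Extended GCD: 16(3) + 47(-1) = 1. So 16^(-1) ≡ 3 (mod 47). Verify: 16 × 3 = 48 ≡ 1 (mod 47)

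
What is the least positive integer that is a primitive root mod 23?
g = 5. Powers: [5, 2, 10, 4, 20, 8, 17, ...] generates all 22 non-zero residues.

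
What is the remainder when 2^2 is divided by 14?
2^{2} = 4 ≡ 4 mod 14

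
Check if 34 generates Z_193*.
ord_193(34) divides 192. For each prime q|192: 34^{96}≡192, 34^{64}≡108, none ≡ 1. So 34 has order 192 and is a primitive root mod 193.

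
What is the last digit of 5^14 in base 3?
Using Fermat: 5^{2} ≡ 1 (mod 3). 14 ≡ 0 (mod 2). So 5^{14} ≡ 5^{0} ≡ 1 (mod 3)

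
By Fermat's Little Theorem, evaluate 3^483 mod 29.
By Fermat: 3^{28} ≡ 1 mod 29. 483 ≡ 7 mod 28. So 3^{483} ≡ 3^{7} ≡ 12 mod 29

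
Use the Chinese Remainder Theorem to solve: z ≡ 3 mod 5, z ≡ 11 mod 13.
M = 5 × 13 = 65. M₁ = 13, y₁ ≡ 2 mod 5. M₂ = 5, y₂ ≡ 8 mod 13. z = 3×13×2 + 11×5×8 ≡ 63 mod 65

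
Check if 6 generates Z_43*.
6^{3} ≡ 1 (mod 43) and 3 < 42, so ord_43(6) = 3 ≠ 42 and 6 is not a primitive root.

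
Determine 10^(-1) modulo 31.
Since 31 is prime, by Fermat 10^(-1) ≡ 10^{29} ≡ 28 mod 31. Verify: 10 × 28 = 280 ≡ 1 mod 31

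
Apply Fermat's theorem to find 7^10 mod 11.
By Fermat's Little Theorem, 7^{10} ≡ 1 mod 11 since 11 is prime and gcd(7, 11) = 1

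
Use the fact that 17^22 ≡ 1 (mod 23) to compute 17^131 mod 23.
By Fermat: 17^{22} ≡ 1 (mod 23). 131 = 5×22 + 21. So 17^{131} ≡ 17^{21} ≡ 19 (mod 23)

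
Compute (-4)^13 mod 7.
Using Fermat: (-4)^{6} ≡ 1 mod 7. 13 ≡ 1 mod 6. So (-4)^{13} ≡ (-4)^{1} ≡ 3 mod 7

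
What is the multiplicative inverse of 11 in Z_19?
Since 19 is prime, by Fermat 11^(-1) ≡ 11^{17} ≡ 7 mod 19. Verify: 11 × 7 = 77 ≡ 1 mod 19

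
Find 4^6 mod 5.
Using Fermat: 4^{4} ≡ 1 mod 5. 6 ≡ 2 mod 4. So 4^{6} ≡ 4^{2} ≡ 1 mod 5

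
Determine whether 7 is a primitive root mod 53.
7^{26} ≡ 1 mod 53 and 26 < 52, so ord_53(7) = 26 ≠ 52 and 7 is not a primitive root.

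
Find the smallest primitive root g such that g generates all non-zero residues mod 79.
g = 3. Powers: [3, 9, 27, 2, 6, 18, 54, 4, ...] generates all 78 non-zero residues.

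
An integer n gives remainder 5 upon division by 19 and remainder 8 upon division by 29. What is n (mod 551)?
M = 19 × 29 = 551. M₁ = 29, y₁ ≡ 2 (mod 19). M₂ = 19, y₂ ≡ 26 (mod 29). n = 5×29×2 + 8×19×26 ≡ 385 (mod 551)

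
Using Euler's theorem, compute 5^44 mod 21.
By Euler: 5^{12} ≡ 1 (mod 21) since gcd(5, 21) = 1. 44 = 3×12 + 8. So 5^{44} ≡ 5^{8} ≡ 4 (mod 21)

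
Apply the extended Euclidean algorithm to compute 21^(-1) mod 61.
Extended GCD: 21(-29) + 61(10) = 1. So 21^(-1) ≡ -29 ≡ 32 mod 61. Verify: 21 × 32 = 672 ≡ 1 mod 61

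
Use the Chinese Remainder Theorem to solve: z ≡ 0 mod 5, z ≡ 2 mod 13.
M = 5 × 13 = 65. M₁ = 13, y₁ ≡ 2 mod 5. M₂ = 5, y₂ ≡ 8 mod 13. z = 0×13×2 + 2×5×8 ≡ 15 mod 65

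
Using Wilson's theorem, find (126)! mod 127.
By Wilson's theorem, (126)! ≡ -1 ≡ 126 (mod 127)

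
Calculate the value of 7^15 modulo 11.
Using Fermat: 7^{10} ≡ 1 (mod 11). 15 ≡ 5 (mod 10). So 7^{15} ≡ 7^{5} ≡ 10 (mod 11)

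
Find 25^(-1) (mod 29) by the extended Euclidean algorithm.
Extended GCD: 25(7) + 29(-6) = 1. So 25^(-1) ≡ 7 (mod 29). Verify: 25 × 7 = 175 ≡ 1 (mod 29)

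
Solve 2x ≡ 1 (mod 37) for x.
Since 37 is prime, by Fermat 2^(-1) ≡ 2^{35} ≡ 19 (mod 37). Verify: 2 × 19 = 38 ≡ 1 (mod 37)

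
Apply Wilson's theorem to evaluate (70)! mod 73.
(72)! = (70)! × (71) × (72) ≡ -1 mod 73. So (70)! ≡ -1 × [(72)(71)]^(-1) ≡ 36 mod 73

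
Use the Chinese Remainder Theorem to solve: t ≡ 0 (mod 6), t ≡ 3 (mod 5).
M = 6 × 5 = 30. M₁ = 5, y₁ ≡ 5 (mod 6). M₂ = 6, y₂ ≡ 1 (mod 5). t = 0×5×5 + 3×6×1 ≡ 18 (mod 30)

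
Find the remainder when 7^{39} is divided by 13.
By Fermat: 7^{12} ≡ 1 (mod 13). 39 = 3×12 + 3. So 7^{39} ≡ 7^{3} ≡ 5 (mod 13)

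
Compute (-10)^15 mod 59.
By repeated squaring (mod 59): (-10)^{1}≡49, (-10)^{2}≡41, (-10)^{4}≡29, (-10)^{8}≡15. Then (-10)^{15} = (-10)^{8+4+2+1} ≡ 15 × 29 × 41 × 49 ≡ 7 (mod 59)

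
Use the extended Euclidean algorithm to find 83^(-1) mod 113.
Extended GCD: 83(-49) + 113(36) = 1. So 83^(-1) ≡ -49 ≡ 64 (mod 113). Verify: 83 × 64 = 5312 ≡ 1 (mod 113)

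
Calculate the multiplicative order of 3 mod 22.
Powers of 3 mod 22: 3^1≡3, 3^2≡9, 3^3≡5, 3^4≡15, 3^5≡1. So the order of 3 is 5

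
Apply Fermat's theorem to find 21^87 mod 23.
By Fermat: 21^{22} ≡ 1 mod 23. 87 = 3×22 + 21. So 21^{87} ≡ 21^{21} ≡ 11 mod 23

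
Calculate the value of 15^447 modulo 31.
Using Fermat: 15^{30} ≡ 1 mod 31. 447 ≡ 27 mod 30. So 15^{447} ≡ 15^{27} ≡ 23 mod 31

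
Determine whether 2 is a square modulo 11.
By Euler's criterion: 2^{5} ≡ 10 (mod 11). Since this equals -1 (≡ 10), 2 is not a QR.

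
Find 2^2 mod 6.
2^{2} = 4 ≡ 4 mod 6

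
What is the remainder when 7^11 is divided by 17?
By repeated squaring mod 17: 7^{1}≡7, 7^{2}≡15, 7^{4}≡4, 7^{8}≡16. Then 7^{11} = 7^{8+2+1} ≡ 16 × 15 × 7 ≡ 14 mod 17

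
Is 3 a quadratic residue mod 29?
By Euler's criterion: 3^{14} ≡ 28 (mod 29). Since this equals -1 (≡ 28), 3 is not a QR.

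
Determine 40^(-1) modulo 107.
Since 107 is prime, by Fermat 40^(-1) ≡ 40^{105} ≡ 99 (mod 107). Verify: 40 × 99 = 3960 ≡ 1 (mod 107)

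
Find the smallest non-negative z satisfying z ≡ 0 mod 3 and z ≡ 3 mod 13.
M = 3 × 13 = 39. M₁ = 13, y₁ ≡ 1 mod 3. M₂ = 3, y₂ ≡ 9 mod 13. z = 0×13×1 + 3×3×9 ≡ 3 mod 39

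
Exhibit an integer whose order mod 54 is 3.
19 has order 3 mod 54 since 19^{3} ≡ 1 (mod 54) and no smaller power works.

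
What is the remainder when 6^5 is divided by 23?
By repeated squaring mod 23: 6^{1}≡6, 6^{2}≡13, 6^{4}≡8. Then 6^{5} = 6^{4+1} ≡ 8 × 6 ≡ 2 mod 23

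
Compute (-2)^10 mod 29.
By repeated squaring (mod 29): (-2)^{1}≡27, (-2)^{2}≡4, (-2)^{4}≡16, (-2)^{8}≡24. Then (-2)^{10} = (-2)^{8+2} ≡ 24 × 4 ≡ 9 (mod 29)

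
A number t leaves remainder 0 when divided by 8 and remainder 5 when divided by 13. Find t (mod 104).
M = 8 × 13 = 104. M₁ = 13, y₁ ≡ 5 (mod 8). M₂ = 8, y₂ ≡ 5 (mod 13). t = 0×13×5 + 5×8×5 ≡ 96 (mod 104)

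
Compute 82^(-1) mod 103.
Since 103 is prime, by Fermat 82^(-1) ≡ 82^{101} ≡ 49 mod 103. Verify: 82 × 49 = 4018 ≡ 1 mod 103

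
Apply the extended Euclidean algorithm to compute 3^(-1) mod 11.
Extended GCD: 3(4) + 11(-1) = 1. So 3^(-1) ≡ 4 (mod 11). Verify: 3 × 4 = 12 ≡ 1 (mod 11)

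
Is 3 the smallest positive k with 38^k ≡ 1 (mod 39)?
Powers of 38 mod 39: 38^1≡38, 38^2≡1. Already 38^2≡1, so the order is 2 < 3. No, the actual order is 2.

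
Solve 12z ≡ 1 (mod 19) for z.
Since 19 is prime, by Fermat 12^(-1) ≡ 12^{17} ≡ 8 (mod 19). Verify: 12 × 8 = 96 ≡ 1 (mod 19)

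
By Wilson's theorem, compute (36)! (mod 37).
By Wilson's theorem, (36)! ≡ -1 ≡ 36 (mod 37)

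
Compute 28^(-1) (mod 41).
Since 41 is prime, by Fermat 28^(-1) ≡ 28^{39} ≡ 22 (mod 41). Verify: 28 × 22 = 616 ≡ 1 (mod 41)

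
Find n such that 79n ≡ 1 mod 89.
Since 89 is prime, by Fermat 79^(-1) ≡ 79^{87} ≡ 80 mod 89. Verify: 79 × 80 = 6320 ≡ 1 mod 89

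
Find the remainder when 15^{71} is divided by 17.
By Fermat: 15^{16} ≡ 1 (mod 17). 71 = 4×16 + 7. So 15^{71} ≡ 15^{7} ≡ 8 (mod 17)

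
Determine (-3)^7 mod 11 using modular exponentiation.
By repeated squaring (mod 11): (-3)^{1}≡8, (-3)^{2}≡9, (-3)^{4}≡4. Then (-3)^{7} = (-3)^{4+2+1} ≡ 4 × 9 × 8 ≡ 2 (mod 11)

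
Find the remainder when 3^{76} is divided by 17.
By Fermat: 3^{16} ≡ 1 (mod 17). 76 = 4×16 + 12. So 3^{76} ≡ 3^{12} ≡ 4 (mod 17)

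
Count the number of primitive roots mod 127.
There are φ(127-1) = φ(126) = 36 primitive roots modulo 127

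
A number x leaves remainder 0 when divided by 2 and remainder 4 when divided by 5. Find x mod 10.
M = 2 × 5 = 10. M₁ = 5, y₁ ≡ 1 mod 2. M₂ = 2, y₂ ≡ 3 mod 5. x = 0×5×1 + 4×2×3 ≡ 4 mod 10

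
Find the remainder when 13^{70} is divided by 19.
By Fermat: 13^{18} ≡ 1 mod 19. 70 = 3×18 + 16. So 13^{70} ≡ 13^{16} ≡ 9 mod 19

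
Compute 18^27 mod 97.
By repeated squaring mod 97: 18^{1}≡18, 18^{2}≡33, 18^{4}≡22, 18^{8}≡96, 18^{16}≡1. Then 18^{27} = 18^{16+8+2+1} ≡ 1 × 96 × 33 × 18 ≡ 85 mod 97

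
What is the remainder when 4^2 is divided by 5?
4^{2} = 16 ≡ 1 (mod 5)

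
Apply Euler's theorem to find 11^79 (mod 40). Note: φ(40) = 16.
By Euler: 11^{16} ≡ 1 (mod 40) since gcd(11, 40) = 1. 79 = 4×16 + 15. So 11^{79} ≡ 11^{15} ≡ 11 (mod 40)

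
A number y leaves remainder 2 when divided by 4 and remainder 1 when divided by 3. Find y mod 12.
M = 4 × 3 = 12. M₁ = 3, y₁ ≡ 3 mod 4. M₂ = 4, y₂ ≡ 1 mod 3. y = 2×3×3 + 1×4×1 ≡ 10 mod 12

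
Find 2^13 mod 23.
By repeated squaring mod 23: 2^{1}≡2, 2^{2}≡4, 2^{4}≡16, 2^{8}≡3. Then 2^{13} = 2^{8+4+1} ≡ 3 × 16 × 2 ≡ 4 mod 23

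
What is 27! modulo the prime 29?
(28)! = (27)! × (28) ≡ -1 (mod 29). So (27)! ≡ -1 × (28)^(-1) ≡ (-1)×(-1) = 1 (mod 29)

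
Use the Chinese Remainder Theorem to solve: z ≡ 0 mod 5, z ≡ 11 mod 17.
M = 5 × 17 = 85. M₁ = 17, y₁ ≡ 3 mod 5. M₂ = 5, y₂ ≡ 7 mod 17. z = 0×17×3 + 11×5×7 ≡ 45 mod 85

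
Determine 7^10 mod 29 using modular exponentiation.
By repeated squaring (mod 29): 7^{1}≡7, 7^{2}≡20, 7^{4}≡23, 7^{8}≡7. Then 7^{10} = 7^{8+2} ≡ 7 × 20 ≡ 24 (mod 29)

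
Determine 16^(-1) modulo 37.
Since 37 is prime, by Fermat 16^(-1) ≡ 16^{35} ≡ 7 mod 37. Verify: 16 × 7 = 112 ≡ 1 mod 37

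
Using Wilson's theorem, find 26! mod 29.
(28)! = (26)! × (27) × (28) ≡ -1 mod 29. So (26)! ≡ -1 × [(28)(27)]^(-1) ≡ 14 mod 29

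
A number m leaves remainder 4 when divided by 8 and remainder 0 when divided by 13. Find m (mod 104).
M = 8 × 13 = 104. M₁ = 13, y₁ ≡ 5 (mod 8). M₂ = 8, y₂ ≡ 5 (mod 13). m = 4×13×5 + 0×8×5 ≡ 52 (mod 104)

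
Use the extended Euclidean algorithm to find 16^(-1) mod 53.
Extended GCD: 16(10) + 53(-3) = 1. So 16^(-1) ≡ 10 (mod 53). Verify: 16 × 10 = 160 ≡ 1 (mod 53)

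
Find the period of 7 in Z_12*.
Powers of 7 mod 12: 7^1≡7, 7^2≡1. ord_12(7) = 2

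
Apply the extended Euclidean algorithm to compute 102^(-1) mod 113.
Extended GCD: 102(41) + 113(-37) = 1. So 102^(-1) ≡ 41 mod 113. Verify: 102 × 41 = 4182 ≡ 1 mod 113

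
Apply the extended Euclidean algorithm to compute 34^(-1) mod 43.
Extended GCD: 34(19) + 43(-15) = 1. So 34^(-1) ≡ 19 (mod 43). Verify: 34 × 19 = 646 ≡ 1 (mod 43)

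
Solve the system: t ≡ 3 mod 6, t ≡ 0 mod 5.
M = 6 × 5 = 30. M₁ = 5, y₁ ≡ 5 mod 6. M₂ = 6, y₂ ≡ 1 mod 5. t = 3×5×5 + 0×6×1 ≡ 15 mod 30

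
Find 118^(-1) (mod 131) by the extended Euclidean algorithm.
Extended GCD: 118(10) + 131(-9) = 1. So 118^(-1) ≡ 10 (mod 131). Verify: 118 × 10 = 1180 ≡ 1 (mod 131)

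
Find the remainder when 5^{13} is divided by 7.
By Fermat: 5^{6} ≡ 1 mod 7. 13 = 2×6 + 1. So 5^{13} ≡ 5^{1} ≡ 5 mod 7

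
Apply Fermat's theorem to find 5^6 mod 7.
By Fermat's Little Theorem, 5^{6} ≡ 1 mod 7 since 7 is prime and gcd(5, 7) = 1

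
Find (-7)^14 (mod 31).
By repeated squaring (mod 31): (-7)^{1}≡24, (-7)^{2}≡18, (-7)^{4}≡14, (-7)^{8}≡10. Then (-7)^{14} = (-7)^{8+4+2} ≡ 10 × 14 × 18 ≡ 9 (mod 31)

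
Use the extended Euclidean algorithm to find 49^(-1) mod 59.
Extended GCD: 49(-6) + 59(5) = 1. So 49^(-1) ≡ -6 ≡ 53 (mod 59). Verify: 49 × 53 = 2597 ≡ 1 (mod 59)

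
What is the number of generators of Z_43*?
There are φ(43-1) = φ(42) = 12 primitive roots modulo 43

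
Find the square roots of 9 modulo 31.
The square roots of 9 mod 31 are 28 and 3. Verify: 28² = 784 ≡ 9 (mod 31)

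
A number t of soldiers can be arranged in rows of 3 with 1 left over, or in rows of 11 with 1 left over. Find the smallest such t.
M = 3 × 11 = 33. M₁ = 11, y₁ ≡ 2 (mod 3). M₂ = 3, y₂ ≡ 4 (mod 11). t = 1×11×2 + 1×3×4 ≡ 1 (mod 33)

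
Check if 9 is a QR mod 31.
By Euler's criterion: 9^{15} ≡ 1 (mod 31). Since this equals 1, 9 is a QR.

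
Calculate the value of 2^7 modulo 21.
By repeated squaring (mod 21): 2^{1}≡2, 2^{2}≡4, 2^{4}≡16. Then 2^{7} = 2^{4+2+1} ≡ 16 × 4 × 2 ≡ 2 (mod 21)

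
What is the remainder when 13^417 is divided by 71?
Using Fermat: 13^{70} ≡ 1 (mod 71). 417 ≡ 67 (mod 70). So 13^{417} ≡ 13^{67} ≡ 53 (mod 71)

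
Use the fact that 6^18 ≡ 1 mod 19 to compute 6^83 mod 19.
By Fermat: 6^{18} ≡ 1 mod 19. 83 = 4×18 + 11. So 6^{83} ≡ 6^{11} ≡ 17 mod 19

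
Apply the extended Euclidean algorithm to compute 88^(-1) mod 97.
Extended GCD: 88(43) + 97(-39) = 1. So 88^(-1) ≡ 43 (mod 97). Verify: 88 × 43 = 3784 ≡ 1 (mod 97)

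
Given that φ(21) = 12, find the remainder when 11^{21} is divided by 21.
By Euler: 11^{12} ≡ 1 mod 21 since gcd(11, 21) = 1. 21 = 1×12 + 9. So 11^{21} ≡ 11^{9} ≡ 8 mod 21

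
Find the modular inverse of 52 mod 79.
Since 79 is prime, by Fermat 52^(-1) ≡ 52^{77} ≡ 38 (mod 79). Verify: 52 × 38 = 1976 ≡ 1 (mod 79)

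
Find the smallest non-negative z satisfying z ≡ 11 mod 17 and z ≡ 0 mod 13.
M = 17 × 13 = 221. M₁ = 13, y₁ ≡ 4 mod 17. M₂ = 17, y₂ ≡ 10 mod 13. z = 11×13×4 + 0×17×10 ≡ 130 mod 221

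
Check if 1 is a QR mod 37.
By Euler's criterion: 1^{18} ≡ 1 mod 37. Since this equals 1, 1 is a QR.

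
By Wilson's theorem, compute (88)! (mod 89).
By Wilson's theorem, (88)! ≡ -1 ≡ 88 (mod 89)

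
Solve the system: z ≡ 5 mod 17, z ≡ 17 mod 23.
M = 17 × 23 = 391. M₁ = 23, y₁ ≡ 3 mod 17. M₂ = 17, y₂ ≡ 19 mod 23. z = 5×23×3 + 17×17×19 ≡ 362 mod 391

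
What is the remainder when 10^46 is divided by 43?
Using Fermat: 10^{42} ≡ 1 (mod 43). 46 ≡ 4 (mod 42). So 10^{46} ≡ 10^{4} ≡ 24 (mod 43)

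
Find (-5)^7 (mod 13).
By repeated squaring (mod 13): (-5)^{1}≡8, (-5)^{2}≡12, (-5)^{4}≡1. Then (-5)^{7} = (-5)^{4+2+1} ≡ 1 × 12 × 8 ≡ 5 (mod 13)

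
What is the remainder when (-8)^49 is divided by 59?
By repeated squaring (mod 59): (-8)^{1}≡51, (-8)^{2}≡5, (-8)^{4}≡25, (-8)^{8}≡35, (-8)^{16}≡45, (-8)^{32}≡19. Then (-8)^{49} = (-8)^{32+16+1} ≡ 19 × 45 × 51 ≡ 4 (mod 59)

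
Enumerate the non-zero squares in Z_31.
Quadratic residues modulo 31: {1, 2, 4, 5, 7, 8, 9, 10, 14, 16, 18, 19, 20, 25, 28}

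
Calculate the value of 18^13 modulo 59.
By repeated squaring (mod 59): 18^{1}≡18, 18^{2}≡29, 18^{4}≡15, 18^{8}≡48. Then 18^{13} = 18^{8+4+1} ≡ 48 × 15 × 18 ≡ 39 (mod 59)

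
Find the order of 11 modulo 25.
Powers of 11 mod 25: 11^1≡11, 11^2≡21, 11^3≡6, 11^4≡16, 11^5≡1. So the order of 11 is 5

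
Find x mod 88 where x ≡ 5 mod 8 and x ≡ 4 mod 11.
M = 8 × 11 = 88. M₁ = 11, y₁ ≡ 3 mod 8. M₂ = 8, y₂ ≡ 7 mod 11. x = 5×11×3 + 4×8×7 ≡ 37 mod 88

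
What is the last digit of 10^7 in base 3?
Using Fermat: 10^{2} ≡ 1 (mod 3). 7 ≡ 1 (mod 2). So 10^{7} ≡ 10^{1} ≡ 1 (mod 3)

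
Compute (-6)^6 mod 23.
By repeated squaring mod 23: (-6)^{1}≡17, (-6)^{2}≡13, (-6)^{4}≡8. Then (-6)^{6} = (-6)^{4+2} ≡ 8 × 13 ≡ 12 mod 23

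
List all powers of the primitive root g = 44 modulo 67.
44^1, 44^2, ..., 44^{66} mod 67: [44, 60, 27, 49, 12, 59, 50, 56, 52, 10, 38, 64, 2, 21, 53, 54, 31, 24, 51, 33, 45, 37, 20, 9, 61, 4, 42, 39, 41, 62, 48, 35, 66, 23, 7, 40, 18, 55, 8, 17, 11, 15, 57, 29, 3, 65, 46, 14, 13, 36, 43, 16, 34, 22, 30, 47, 58, 6, 63, 25, 28, 26, 5, 19, 32, 1]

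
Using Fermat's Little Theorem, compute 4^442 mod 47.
By Fermat: 4^{46} ≡ 1 (mod 47). 442 ≡ 28 (mod 46). So 4^{442} ≡ 4^{28} ≡ 37 (mod 47)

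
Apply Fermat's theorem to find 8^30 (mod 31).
By Fermat's Little Theorem, 8^{30} ≡ 1 (mod 31) since 31 is prime and gcd(8, 31) = 1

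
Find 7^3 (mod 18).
7^{3} = 343 ≡ 1 (mod 18)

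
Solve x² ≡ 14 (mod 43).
The square roots of 14 mod 43 are 10 and 33. Verify: 10² = 100 ≡ 14 (mod 43)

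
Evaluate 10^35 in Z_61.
By repeated squaring (mod 61): 10^{1}≡10, 10^{2}≡39, 10^{4}≡57, 10^{8}≡16, 10^{16}≡12, 10^{32}≡22. Then 10^{35} = 10^{32+2+1} ≡ 22 × 39 × 10 ≡ 40 (mod 61)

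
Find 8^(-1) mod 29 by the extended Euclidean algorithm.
Extended GCD: 8(11) + 29(-3) = 1. So 8^(-1) ≡ 11 mod 29. Verify: 8 × 11 = 88 ≡ 1 mod 29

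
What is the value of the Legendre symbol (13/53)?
(13/53) = 13^{26} mod 53 = 1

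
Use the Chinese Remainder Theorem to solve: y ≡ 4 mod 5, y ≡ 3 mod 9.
M = 5 × 9 = 45. M₁ = 9, y₁ ≡ 4 mod 5. M₂ = 5, y₂ ≡ 2 mod 9. y = 4×9×4 + 3×5×2 ≡ 39 mod 45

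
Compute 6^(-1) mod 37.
Since 37 is prime, by Fermat 6^(-1) ≡ 6^{35} ≡ 31 mod 37. Verify: 6 × 31 = 186 ≡ 1 mod 37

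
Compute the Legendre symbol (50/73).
(50/73) = 50^{36} mod 73 = 1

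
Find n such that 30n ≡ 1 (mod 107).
Since 107 is prime, by Fermat 30^(-1) ≡ 30^{105} ≡ 25 (mod 107). Verify: 30 × 25 = 750 ≡ 1 (mod 107)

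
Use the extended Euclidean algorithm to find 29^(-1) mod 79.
Extended GCD: 29(30) + 79(-11) = 1. So 29^(-1) ≡ 30 mod 79. Verify: 29 × 30 = 870 ≡ 1 mod 79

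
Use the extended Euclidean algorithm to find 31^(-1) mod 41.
Extended GCD: 31(4) + 41(-3) = 1. So 31^(-1) ≡ 4 (mod 41). Verify: 31 × 4 = 124 ≡ 1 (mod 41)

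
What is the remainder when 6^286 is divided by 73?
Using Fermat: 6^{72} ≡ 1 (mod 73). 286 ≡ 70 (mod 72). So 6^{286} ≡ 6^{70} ≡ 71 (mod 73)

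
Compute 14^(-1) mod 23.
Since 23 is prime, by Fermat 14^(-1) ≡ 14^{21} ≡ 5 mod 23. Verify: 14 × 5 = 70 ≡ 1 mod 23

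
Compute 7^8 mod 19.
By repeated squaring mod 19: 7^{1}≡7, 7^{2}≡11, 7^{4}≡7, 7^{8}≡11. So 7^{8} ≡ 11 mod 19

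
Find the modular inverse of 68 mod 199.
Since 199 is prime, by Fermat 68^(-1) ≡ 68^{197} ≡ 120 mod 199. Verify: 68 × 120 = 8160 ≡ 1 mod 199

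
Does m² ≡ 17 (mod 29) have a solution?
By Euler's criterion: 17^{14} ≡ 28 (mod 29). Since this equals -1 (≡ 28), 17 is not a QR.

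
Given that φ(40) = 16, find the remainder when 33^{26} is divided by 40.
By Euler: 33^{16} ≡ 1 mod 40 since gcd(33, 40) = 1. 26 = 1×16 + 10. So 33^{26} ≡ 33^{10} ≡ 9 mod 40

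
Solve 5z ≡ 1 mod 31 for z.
Since 31 is prime, by Fermat 5^(-1) ≡ 5^{29} ≡ 25 mod 31. Verify: 5 × 25 = 125 ≡ 1 mod 31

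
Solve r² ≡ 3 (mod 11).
The square roots of 3 mod 11 are 5 and 6. Verify: 5² = 25 ≡ 3 (mod 11)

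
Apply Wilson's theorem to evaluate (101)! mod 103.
(102)! = (101)! × (102) ≡ -1 (mod 103). So (101)! ≡ -1 × (102)^(-1) ≡ (-1)×(-1) = 1 (mod 103)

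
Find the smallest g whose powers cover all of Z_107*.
g = 2. For each prime q|106: 2^{53}≡106, 2^{2}≡4, none ≡ 1, so ord_107(2) = 106 and 2 is a primitive root.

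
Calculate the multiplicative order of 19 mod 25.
Powers of 19 mod 25: 19^1≡19, 19^2≡11, 19^3≡9, 19^4≡21, 19^5≡24, 19^6≡6, 19^7≡14, 19^8≡16, 19^9≡4, 19^10≡1. So the order of 19 is 10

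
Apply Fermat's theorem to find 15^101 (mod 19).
By Fermat: 15^{18} ≡ 1 (mod 19). 101 = 5×18 + 11. So 15^{101} ≡ 15^{11} ≡ 3 (mod 19)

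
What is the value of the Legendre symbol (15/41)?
(15/41) = 15^{20} mod 41 = -1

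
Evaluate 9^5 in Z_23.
By repeated squaring mod 23: 9^{1}≡9, 9^{2}≡12, 9^{4}≡6. Then 9^{5} = 9^{4+1} ≡ 6 × 9 ≡ 8 mod 23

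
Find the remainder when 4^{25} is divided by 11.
By Fermat: 4^{10} ≡ 1 mod 11. 25 = 2×10 + 5. So 4^{25} ≡ 4^{5} ≡ 1 mod 11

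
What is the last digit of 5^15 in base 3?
Using Fermat: 5^{2} ≡ 1 mod 3. 15 ≡ 1 mod 2. So 5^{15} ≡ 5^{1} ≡ 2 mod 3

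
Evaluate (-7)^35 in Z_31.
Using Fermat: (-7)^{30} ≡ 1 mod 31. 35 ≡ 5 mod 30. So (-7)^{35} ≡ (-7)^{5} ≡ 26 mod 31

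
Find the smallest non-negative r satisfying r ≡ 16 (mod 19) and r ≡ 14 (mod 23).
M = 19 × 23 = 437. M₁ = 23, y₁ ≡ 5 (mod 19). M₂ = 19, y₂ ≡ 17 (mod 23). r = 16×23×5 + 14×19×17 ≡ 244 (mod 437)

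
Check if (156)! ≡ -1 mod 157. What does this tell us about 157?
(156)! mod 157 = 156. Since this equals -1 mod 157, Wilson confirms 157 is prime.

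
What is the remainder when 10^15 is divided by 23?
By repeated squaring (mod 23): 10^{1}≡10, 10^{2}≡8, 10^{4}≡18, 10^{8}≡2. Then 10^{15} = 10^{8+4+2+1} ≡ 2 × 18 × 8 × 10 ≡ 5 (mod 23)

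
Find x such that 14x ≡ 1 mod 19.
Since 19 is prime, by Fermat 14^(-1) ≡ 14^{17} ≡ 15 mod 19. Verify: 14 × 15 = 210 ≡ 1 mod 19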